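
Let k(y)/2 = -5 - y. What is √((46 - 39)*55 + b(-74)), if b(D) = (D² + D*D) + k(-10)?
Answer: √11347 ≈ 106.52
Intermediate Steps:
k(y) = -10 - 2*y (k(y) = 2*(-5 - y) = -10 - 2*y)
b(D) = 10 + 2*D² (b(D) = (D² + D*D) + (-10 - 2*(-10)) = (D² + D²) + (-10 + 20) = 2*D² + 10 = 10 + 2*D²)
√((46 - 39)*55 + b(-74)) = √((46 - 39)*55 + (10 + 2*(-74)²)) = √(7*55 + (10 + 2*5476)) = √(385 + (10 + 10952)) = √(385 + 10962) = √11347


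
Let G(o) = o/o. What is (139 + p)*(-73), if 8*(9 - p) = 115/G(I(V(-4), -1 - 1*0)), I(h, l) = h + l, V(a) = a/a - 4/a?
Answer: -78037/8 ≈ -9754.6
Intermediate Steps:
V(a) = 1 - 4/a
G(o) = 1
p = -43/8 (p = 9 - 115/(8*1) = 9 - 115/8 = -43/8 ≈ -5.3750)
(139 + p)*(-73) = (139 - 43/8)*(-73) = (1069/8)*(-73) = -78037/8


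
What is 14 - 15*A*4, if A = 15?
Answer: -886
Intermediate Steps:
14 - 15*A*4 = 14 - 225*4 = 14 - 15*60 = 14 - 900 = -886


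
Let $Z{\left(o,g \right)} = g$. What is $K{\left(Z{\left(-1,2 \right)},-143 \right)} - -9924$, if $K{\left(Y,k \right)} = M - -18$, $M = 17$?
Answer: $9959$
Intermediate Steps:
$K{\left(Y,k \right)} = 35$ ($K{\left(Y,k \right)} = 17 - -18 = 17 + 18 = 35$)
$K{\left(Z{\left(-1,2 \right)},-143 \right)} - -9924 = 35 - -9924 = 35 + 9924 = 9959$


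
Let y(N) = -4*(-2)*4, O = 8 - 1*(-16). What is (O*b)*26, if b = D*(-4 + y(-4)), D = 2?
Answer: 34944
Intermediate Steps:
O = 24 (O = 8 + 16 = 24)
y(N) = 32 (y(N) = 8*4 = 32)
b = 56 (b = 2*(-4 + 32) = 2*28 = 56)
(O*b)*26 = (24*56)*26 = 1344*26 = 34944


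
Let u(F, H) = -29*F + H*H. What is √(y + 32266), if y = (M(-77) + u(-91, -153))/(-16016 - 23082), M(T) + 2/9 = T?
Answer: 5*√17756107841230/117294 ≈ 179.63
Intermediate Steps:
M(T) = -2/9 + T
u(F, H) = H² - 29*F (u(F, H) = -29*F + H² = H² - 29*F)
y = -233737/351882 (y = ((-2/9 - 77) + ((-153)² - 29*(-91)))/(-16016 - 23082) = (-695/9 + (23409 + 2639))/(-39098) = (-695/9 + 26048)*(-1/39098) = (233737/9)*(-1/39098) = -233737/351882 ≈ -0.66425)
√(y + 32266) = √(-233737/351882 + 32266) = √(11353590875/351882) = 5*√17756107841230/117294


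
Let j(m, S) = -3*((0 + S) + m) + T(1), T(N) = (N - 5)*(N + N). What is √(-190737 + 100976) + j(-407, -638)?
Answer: 3127 + I*√89761 ≈ 3127.0 + 299.6*I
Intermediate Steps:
T(N) = 2*N*(-5 + N) (T(N) = (-5 + N)*(2*N) = 2*N*(-5 + N))
j(m, S) = -8 - 3*S - 3*m (j(m, S) = -3*((0 + S) + m) + 2*1*(-5 + 1) = -3*(S + m) + 2*1*(-4) = (-3*S - 3*m) - 8 = -8 - 3*S - 3*m)
√(-190737 + 100976) + j(-407, -638) = √(-190737 + 100976) + (-8 - 3*(-638) - 3*(-407)) = √(-89761) + (-8 + 1914 + 1221) = I*√89761 + 3127 = 3127 + I*√89761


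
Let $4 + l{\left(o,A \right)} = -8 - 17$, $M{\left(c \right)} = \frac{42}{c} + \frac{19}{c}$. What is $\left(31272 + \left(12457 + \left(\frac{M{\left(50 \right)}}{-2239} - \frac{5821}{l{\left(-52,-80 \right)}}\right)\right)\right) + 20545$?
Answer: $\frac{209320413881}{3246550} \approx 64475.0$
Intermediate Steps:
$M{\left(c \right)} = \frac{61}{c}$
$l{\left(o,A \right)} = -29$ ($l{\left(o,A \right)} = -4 - 25 = -29$)
$\left(31272 + \left(12457 + \left(\frac{M{\left(50 \right)}}{-2239} - \frac{5821}{l{\left(-52,-80 \right)}}\right)\right)\right) + 20545 = \left(31272 + \left(12457 + \left(\frac{61 \cdot \frac{1}{50}}{-2239} - \frac{5821}{-29}\right)\right)\right) + 20545 = \left(31272 + \left(12457 + \left(61 \cdot \frac{1}{50} \left(- \frac{1}{2239}\right) - - \frac{5821}{29}\right)\right)\right) + 20545 = \left(31272 + \left(12457 + \left(\frac{61}{50} \left(- \frac{1}{2239}\right) + \frac{5821}{29}\right)\right)\right) + 20545 = \left(31272 + \left(12457 + \left(- \frac{61}{111950} + \frac{5821}{29}\right)\right)\right) + 20545 = \left(31272 + \left(12457 + \frac{651659181}{3246550}\right)\right) + 20545 = \left(31272 + \frac{41093932531}{3246550}\right) + 20545 = \frac{142620044131}{3246550} + 20545 = \frac{209320413881}{3246550}$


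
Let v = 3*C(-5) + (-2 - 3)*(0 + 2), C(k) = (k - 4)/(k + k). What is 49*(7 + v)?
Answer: -147/10 ≈ -14.700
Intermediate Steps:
C(k) = (-4 + k)/(2*k) (C(k) = (-4 + k)/((2*k)) = (-4 + k)*(1/(2*k)) = (-4 + k)/(2*k))
v = -73/10 (v = 3*((½)*(-4 - 5)/(-5)) + (-2 - 3)*(0 + 2) = 3*((½)*(-⅕)*(-9)) - 5*2 = 3*(9/10) - 10 = 27/10 - 10 = -73/10 ≈ -7.3000)
49*(7 + v) = 49*(7 - 73/10) = 49*(-3/10) = -147/10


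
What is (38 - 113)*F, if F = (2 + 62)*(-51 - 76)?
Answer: 609600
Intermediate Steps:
F = -8128 (F = 64*(-127) = -8128)
(38 - 113)*F = (38 - 113)*(-8128) = -75*(-8128) = 609600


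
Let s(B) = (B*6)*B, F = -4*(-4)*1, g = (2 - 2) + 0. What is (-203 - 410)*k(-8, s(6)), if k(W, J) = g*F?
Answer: 0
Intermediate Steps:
g = 0 (g = 0 + 0 = 0)
F = 16 (F = 16*1 = 16)
s(B) = 6*B**2 (s(B) = (6*B)*B = 6*B**2)
k(W, J) = 0 (k(W, J) = 0*16 = 0)
(-203 - 410)*k(-8, s(6)) = (-203 - 410)*0 = -613*0 = 0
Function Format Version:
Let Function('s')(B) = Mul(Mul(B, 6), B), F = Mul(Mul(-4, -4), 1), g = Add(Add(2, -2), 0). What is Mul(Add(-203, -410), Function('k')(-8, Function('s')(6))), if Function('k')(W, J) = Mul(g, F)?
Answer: 0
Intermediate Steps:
g = 0 (g = Add(0, 0) = 0)
F = 16 (F = Mul(16, 1) = 16)
Function('s')(B) = Mul(6, Pow(B, 2)) (Function('s')(B) = Mul(Mul(6, B), B) = Mul(6, Pow(B, 2)))
Function('k')(W, J) = 0 (Function('k')(W, J) = Mul(0, 16) = 0)
Mul(Add(-203, -410), Function('k')(-8, Function('s')(6))) = Mul(Add(-203, -410), 0) = Mul(-613, 0) = 0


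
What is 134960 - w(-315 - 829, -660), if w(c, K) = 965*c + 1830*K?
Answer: 2446720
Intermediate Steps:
134960 - w(-315 - 829, -660) = 134960 - (965*(-315 - 829) + 1830*(-660)) = 134960 - (965*(-1144) - 1207800) = 134960 - (-1103960 - 1207800) = 134960 - 1*(-2311760) = 134960 + 2311760 = 2446720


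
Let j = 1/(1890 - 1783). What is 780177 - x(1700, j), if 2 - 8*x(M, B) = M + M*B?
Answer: 334007449/428 ≈ 7.8039e+5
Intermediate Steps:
j = 1/107 ≈ 0.0093458
x(M, B) = ¼ - M/8 - B*M/8 (x(M, B) = ¼ - (M + M*B)/8 = ¼ - (M + B*M)/8 = ¼ + (-M/8 - B*M/8) = ¼ - M/8 - B*M/8)
780177 - x(1700, j) = 780177 - (¼ - ⅛*1700 - ⅛*1/107*1700) = 780177 - (¼ - 425/2 - 425/214) = 780177 - 1*(-91693/428) = 780177 + 91693/428 = 334007449/428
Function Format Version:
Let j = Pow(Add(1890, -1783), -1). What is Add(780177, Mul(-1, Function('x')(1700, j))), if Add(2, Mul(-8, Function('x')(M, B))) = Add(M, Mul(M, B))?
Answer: Rational(334007449, 428) ≈ 7.8039e+5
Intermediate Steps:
j = Rational(1, 107) (j = Pow(107, -1) = Rational(1, 107) ≈ 0.0093458)
Function('x')(M, B) = Add(Rational(1, 4), Mul(Rational(-1, 8), M), Mul(Rational(-1, 8), B, M)) (Function('x')(M, B) = Add(Rational(1, 4), Mul(Rational(-1, 8), Add(M, Mul(M, B)))) = Add(Rational(1, 4), Mul(Rational(-1, 8), Add(M, Mul(B, M)))) = Add(Rational(1, 4), Add(Mul(Rational(-1, 8), M), Mul(Rational(-1, 8), B, M))) = Add(Rational(1, 4), Mul(Rational(-1, 8), M), Mul(Rational(-1, 8), B, M)))
Add(780177, Mul(-1, Function('x')(1700, j))) = Add(780177, Mul(-1, Add(Rational(1, 4), Mul(Rational(-1, 8), 1700), Mul(Rational(-1, 8), Rational(1, 107), 1700)))) = Add(780177, Mul(-1, Add(Rational(1, 4), Rational(-425, 2), Rational(-425, 214)))) = Add(780177, Mul(-1, Rational(-91693, 428))) = Add(780177, Rational(91693, 428)) = Rational(334007449, 428)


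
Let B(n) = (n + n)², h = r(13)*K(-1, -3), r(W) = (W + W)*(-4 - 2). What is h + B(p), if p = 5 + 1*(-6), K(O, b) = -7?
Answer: 1096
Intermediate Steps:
p = -1 (p = 5 - 6 = -1)
r(W) = -12*W (r(W) = (2*W)*(-6) = -12*W)
h = 1092 (h = -12*13*(-7) = -156*(-7) = 1092)
B(n) = 4*n² (B(n) = (2*n)² = 4*n²)
h + B(p) = 1092 + 4*(-1)² = 1092 + 4*1 = 1092 + 4 = 1096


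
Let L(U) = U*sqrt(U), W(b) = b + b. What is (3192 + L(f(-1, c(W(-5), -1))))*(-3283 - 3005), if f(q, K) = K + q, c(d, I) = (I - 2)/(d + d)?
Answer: -20071296 + 13362*I*sqrt(85)/25 ≈ -2.0071e+7 + 4927.7*I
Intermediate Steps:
W(b) = 2*b
c(d, I) = (-2 + I)/(2*d) (c(d, I) = (-2 + I)/((2*d)) = (-2 + I)*(1/(2*d)) = (-2 + I)/(2*d))
L(U) = U**(3/2)
(3192 + L(f(-1, c(W(-5), -1))))*(-3283 - 3005) = (3192 + ((-2 - 1)/(2*((2*(-5)))) - 1)**(3/2))*(-3283 - 3005) = (3192 + ((1/2)*(-3)/(-10) - 1)**(3/2))*(-6288) = (3192 + ((1/2)*(-1/10)*(-3) - 1)**(3/2))*(-6288) = (3192 + (3/20 - 1)**(3/2))*(-6288) = (3192 + (-17/20)**(3/2))*(-6288) = (3192 - 17*I*sqrt(85)/200)*(-6288) = -20071296 + 13362*I*sqrt(85)/25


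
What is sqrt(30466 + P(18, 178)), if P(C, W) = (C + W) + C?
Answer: 2*sqrt(7670) ≈ 175.16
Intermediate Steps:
P(C, W) = W + 2*C
sqrt(30466 + P(18, 178)) = sqrt(30466 + (178 + 2*18)) = sqrt(30466 + (178 + 36)) = sqrt(30466 + 214) = sqrt(30680) = 2*sqrt(7670)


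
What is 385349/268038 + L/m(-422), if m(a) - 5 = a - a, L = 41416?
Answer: 11102988553/1340190 ≈ 8284.6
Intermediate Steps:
m(a) = 5 (m(a) = 5 + (a - a) = 5 + 0 = 5)
385349/268038 + L/m(-422) = 385349/268038 + 41416/5 = 11102988553/1340190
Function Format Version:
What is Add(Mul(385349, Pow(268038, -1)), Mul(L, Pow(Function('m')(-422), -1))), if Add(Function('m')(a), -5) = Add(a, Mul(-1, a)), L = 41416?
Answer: Rational(11102988553, 1340190) ≈ 8284.6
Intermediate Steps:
Function('m')(a) = 5 (Function('m')(a) = Add(5, Add(a, Mul(-1, a))) = Add(5, 0) = 5)
Add(Mul(385349, Pow(268038, -1)), Mul(L, Pow(Function('m')(-422), -1))) = Add(Mul(385349, Pow(268038, -1)), Mul(41416, Pow(5, -1))) = Add(Mul(385349, Rational(1, 268038)), Mul(41416, Rational(1, 5))) = Add(Rational(385349, 268038), Rational(41416, 5)) = Rational(11102988553, 1340190)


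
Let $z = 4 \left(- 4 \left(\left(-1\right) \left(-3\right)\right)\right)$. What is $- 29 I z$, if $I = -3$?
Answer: $-4176$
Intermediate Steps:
$z = -48$ ($z = 4 \left(\left(-4\right) 3\right) = 4 \left(-12\right) = -48$)
$- 29 I z = \left(-29\right) \left(-3\right) \left(-48\right) = 87 \left(-48\right) = -4176$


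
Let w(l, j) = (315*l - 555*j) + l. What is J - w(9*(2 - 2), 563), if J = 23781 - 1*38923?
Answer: 297323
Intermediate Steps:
J = -15142 (J = 23781 - 38923 = -15142)
w(l, j) = -555*j + 316*l (w(l, j) = (-555*j + 315*l) + l = -555*j + 316*l)
J - w(9*(2 - 2), 563) = -15142 - (-555*563 + 316*(9*(2 - 2))) = -15142 - (-312465 + 316*(9*0)) = -15142 - (-312465 + 316*0) = -15142 - (-312465 + 0) = -15142 - 1*(-312465) = -15142 + 312465 = 297323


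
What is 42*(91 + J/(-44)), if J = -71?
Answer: 85575/22 ≈ 3889.8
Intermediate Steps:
42*(91 + J/(-44)) = 42*(91 - 71/(-44)) = 42*(91 - 71*(-1/44)) = 42*(91 + 71/44) = 42*(4075/44) = 85575/22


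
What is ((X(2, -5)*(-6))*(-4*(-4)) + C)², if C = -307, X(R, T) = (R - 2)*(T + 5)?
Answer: 94249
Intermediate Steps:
X(R, T) = (-2 + R)*(5 + T)
((X(2, -5)*(-6))*(-4*(-4)) + C)² = (((-10 - 2*(-5) + 5*2 + 2*(-5))*(-6))*(-4*(-4)) - 307)² = (((-10 + 10 + 10 - 10)*(-6))*16 - 307)² = ((0*(-6))*16 - 307)² = (0*16 - 307)² = (0 - 307)² = (-307)² = 94249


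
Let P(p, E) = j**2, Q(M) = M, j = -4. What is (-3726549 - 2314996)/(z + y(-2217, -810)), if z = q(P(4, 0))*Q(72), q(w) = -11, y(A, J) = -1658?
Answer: 1208309/490 ≈ 2465.9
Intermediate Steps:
P(p, E) = 16 (P(p, E) = (-4)**2 = 16)
z = -792 (z = -11*72 = -792)
(-3726549 - 2314996)/(z + y(-2217, -810)) = (-3726549 - 2314996)/(-792 - 1658) = -6041545/(-2450) = -6041545*(-1/2450) = 1208309/490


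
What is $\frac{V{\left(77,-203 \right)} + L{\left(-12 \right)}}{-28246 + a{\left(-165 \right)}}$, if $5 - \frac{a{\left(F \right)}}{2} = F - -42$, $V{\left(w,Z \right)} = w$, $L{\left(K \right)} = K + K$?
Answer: $- \frac{53}{27990} \approx -0.0018935$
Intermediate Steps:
$L{\left(K \right)} = 2 K$
$a{\left(F \right)} = -74 - 2 F$ ($a{\left(F \right)} = 10 - 2 \left(F - -42\right) = 10 - 2 \left(F + 42\right) = 10 - 2 \left(42 + F\right) = 10 - \left(84 + 2 F\right) = -74 - 2 F$)
$\frac{V{\left(77,-203 \right)} + L{\left(-12 \right)}}{-28246 + a{\left(-165 \right)}} = \frac{77 + 2 \left(-12\right)}{-28246 - -256} = \frac{77 - 24}{-28246 + \left(-74 + 330\right)} = \frac{53}{-28246 + 256} = \frac{53}{-27990} = 53 \left(- \frac{1}{27990}\right) = - \frac{53}{27990}$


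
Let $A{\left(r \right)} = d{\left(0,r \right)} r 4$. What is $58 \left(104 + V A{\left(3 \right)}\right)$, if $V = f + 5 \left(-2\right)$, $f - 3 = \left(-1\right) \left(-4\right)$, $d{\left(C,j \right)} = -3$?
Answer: $12296$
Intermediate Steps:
$f = 7$ ($f = 3 - -4 = 3 + 4 = 7$)
$V = -3$ ($V = 7 + 5 \left(-2\right) = 7 - 10 = -3$)
$A{\left(r \right)} = - 12 r$ ($A{\left(r \right)} = - 3 r 4 = - 12 r$)
$58 \left(104 + V A{\left(3 \right)}\right) = 58 \left(104 - 3 \left(\left(-12\right) 3\right)\right) = 58 \left(104 - -108\right) = 58 \left(104 + 108\right) = 58 \cdot 212 = 12296$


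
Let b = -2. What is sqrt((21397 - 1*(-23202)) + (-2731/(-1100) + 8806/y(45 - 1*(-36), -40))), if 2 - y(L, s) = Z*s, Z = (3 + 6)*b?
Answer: sqrt(69535106522321)/39490 ≈ 211.16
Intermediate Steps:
Z = -18 (Z = (3 + 6)*(-2) = 9*(-2) = -18)
y(L, s) = 2 + 18*s (y(L, s) = 2 - (-18)*s = 2 + 18*s)
sqrt((21397 - 1*(-23202)) + (-2731/(-1100) + 8806/y(45 - 1*(-36), -40))) = sqrt((21397 - 1*(-23202)) + (-2731/(-1100) + 8806/(2 + 18*(-40)))) = sqrt((21397 + 23202) + (-2731*(-1/1100) + 8806/(2 - 720))) = sqrt(44599 + (2731/1100 + 8806/(-718))) = sqrt(44599 + (2731/1100 + 8806*(-1/718))) = sqrt(44599 + (2731/1100 - 4403/359)) = sqrt(44599 - 3862871/394900) = sqrt(17608282229/394900) = sqrt(69535106522321)/39490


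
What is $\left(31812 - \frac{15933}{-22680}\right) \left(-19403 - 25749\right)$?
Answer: $- \frac{1357404750964}{945} \approx -1.4364 \cdot 10^{9}$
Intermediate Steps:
$\left(31812 - \frac{15933}{-22680}\right) \left(-19403 - 25749\right) = \left(31812 - - \frac{5311}{7560}\right) \left(-45152\right) = \left(31812 + \frac{5311}{7560}\right) \left(-45152\right) = \frac{240504031}{7560} \left(-45152\right) = - \frac{1357404750964}{945}$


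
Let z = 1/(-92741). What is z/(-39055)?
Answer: 1/3621999755 ≈ 2.7609e-10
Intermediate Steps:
z = -1/92741 ≈ -1.0783e-5
z/(-39055) = -1/92741/(-39055) = -1/92741*(-1/39055) = 1/3621999755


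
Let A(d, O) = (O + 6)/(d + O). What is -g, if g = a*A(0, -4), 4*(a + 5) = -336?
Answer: -89/2 ≈ -44.500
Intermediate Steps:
a = -89 (a = -5 + (1/4)*(-336) = -5 - 84 = -89)
A(d, O) = (6 + O)/(O + d)
g = 89/2 (g = -89*(6 - 4)/(-4 + 0) = -89*2/(-4) = -(-89)*2/4 = -89*(-1/2) = 89/2 ≈ 44.500)
-g = -1*89/2 = -89/2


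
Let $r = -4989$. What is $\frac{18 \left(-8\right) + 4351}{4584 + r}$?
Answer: $- \frac{4207}{405} \approx -10.388$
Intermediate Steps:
$\frac{18 \left(-8\right) + 4351}{4584 + r} = \frac{18 \left(-8\right) + 4351}{4584 - 4989} = \frac{-144 + 4351}{-405} = 4207 \left(- \frac{1}{405}\right) = - \frac{4207}{405}$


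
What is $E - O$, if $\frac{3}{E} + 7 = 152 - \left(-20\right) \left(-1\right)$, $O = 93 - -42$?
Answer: $- \frac{16872}{125} \approx -134.98$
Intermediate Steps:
$O = 135$ ($O = 93 + 42 = 135$)
$E = \frac{3}{125}$ ($E = \frac{3}{-7 + \left(152 - \left(-20\right) \left(-1\right)\right)} = \frac{3}{-7 + \left(152 - 20\right)} = \frac{3}{-7 + 132} = \frac{3}{125} \approx 0.024$)
$E - O = \frac{3}{125} - 135 = - \frac{16872}{125}$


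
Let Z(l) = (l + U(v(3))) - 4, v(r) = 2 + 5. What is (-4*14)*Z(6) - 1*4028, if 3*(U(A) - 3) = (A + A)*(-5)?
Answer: -9004/3 ≈ -3001.3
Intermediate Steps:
v(r) = 7
U(A) = 3 - 10*A/3 (U(A) = 3 + ((A + A)*(-5))/3 = 3 + ((2*A)*(-5))/3 = 3 + (-10*A)/3 = 3 - 10*A/3)
Z(l) = -73/3 + l (Z(l) = (l + (3 - 10/3*7)) - 4 = (l + (3 - 70/3)) - 4 = (l - 61/3) - 4 = (-61/3 + l) - 4 = -73/3 + l)
(-4*14)*Z(6) - 1*4028 = (-4*14)*(-73/3 + 6) - 1*4028 = -56*(-55/3) - 4028 = 3080/3 - 4028 = -9004/3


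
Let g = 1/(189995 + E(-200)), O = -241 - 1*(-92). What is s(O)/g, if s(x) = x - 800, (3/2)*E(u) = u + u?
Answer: -540156565/3 ≈ -1.8005e+8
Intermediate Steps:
E(u) = 4*u/3 (E(u) = 2*(u + u)/3 = 2*(2*u)/3 = 4*u/3)
O = -149 (O = -241 + 92 = -149)
g = 3/569185 (g = 1/(189995 + (4/3)*(-200)) = 1/(189995 - 800/3) = 1/(569185/3) = 3/569185 ≈ 5.2707e-6)
s(x) = -800 + x
s(O)/g = (-800 - 149)/(3/569185) = -949*569185/3 = -540156565/3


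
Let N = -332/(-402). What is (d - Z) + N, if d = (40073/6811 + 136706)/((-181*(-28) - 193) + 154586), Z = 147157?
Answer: -32124574127114122/218303863071 ≈ -1.4716e+5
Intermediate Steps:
N = 166/201 (N = -1/402*(-332) = 166/201 ≈ 0.82587)
d = 931144639/1086088871 (d = (40073*(1/6811) + 136706)/((5068 - 193) + 154586) = (40073/6811 + 136706)/(4875 + 154586) = (931144639/6811)/159461 = (931144639/6811)*(1/159461) = 931144639/1086088871 ≈ 0.85734)
(d - Z) + N = (931144639/1086088871 - 1*147157) + 166/201 = (931144639/1086088871 - 147157) + 166/201 = -159824648845108/1086088871 + 166/201 = -32124574127114122/218303863071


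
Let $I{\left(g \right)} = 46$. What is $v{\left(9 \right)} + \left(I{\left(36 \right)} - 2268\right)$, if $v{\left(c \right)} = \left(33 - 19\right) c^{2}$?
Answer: $-1088$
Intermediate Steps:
$v{\left(c \right)} = 14 c^{2}$
$v{\left(9 \right)} + \left(I{\left(36 \right)} - 2268\right) = 14 \cdot 9^{2} + \left(46 - 2268\right) = 14 \cdot 81 - 2222 = 1134 - 2222 = -1088$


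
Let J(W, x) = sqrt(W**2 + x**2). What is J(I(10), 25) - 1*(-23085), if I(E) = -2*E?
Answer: 23085 + 5*sqrt(41) ≈ 23117.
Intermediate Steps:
J(I(10), 25) - 1*(-23085) = sqrt((-2*10)**2 + 25**2) - 1*(-23085) = sqrt((-20)**2 + 625) + 23085 = sqrt(400 + 625) + 23085 = sqrt(1025) + 23085 = 5*sqrt(41) + 23085 = 23085 + 5*sqrt(41)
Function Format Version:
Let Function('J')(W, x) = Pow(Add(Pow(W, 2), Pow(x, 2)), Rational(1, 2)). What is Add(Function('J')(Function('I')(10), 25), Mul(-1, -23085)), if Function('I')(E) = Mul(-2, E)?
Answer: Add(23085, Mul(5, Pow(41, Rational(1, 2)))) ≈ 23117.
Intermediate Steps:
Add(Function('J')(Function('I')(10), 25), Mul(-1, -23085)) = Add(Pow(Add(Pow(Mul(-2, 10), 2), Pow(25, 2)), Rational(1, 2)), Mul(-1, -23085)) = Add(Pow(Add(Pow(-20, 2), 625), Rational(1, 2)), 23085) = Add(Pow(Add(400, 625), Rational(1, 2)), 23085) = Add(Pow(1025, Rational(1, 2)), 23085) = Add(Mul(5, Pow(41, Rational(1, 2))), 23085) = Add(23085, Mul(5, Pow(41, Rational(1, 2))))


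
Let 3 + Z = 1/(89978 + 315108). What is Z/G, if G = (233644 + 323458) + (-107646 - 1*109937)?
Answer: -1215257/137534393634 ≈ -8.8360e-6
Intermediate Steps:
Z = -1215257/405086 (Z = -3 + 1/(89978 + 315108) = -3 + 1/405086 = -1215257/405086 ≈ -3.0000)
G = 339519 (G = 557102 + (-107646 - 109937) = 557102 - 217583 = 339519)
Z/G = -1215257/405086/339519 = -1215257/405086*1/339519 = -1215257/137534393634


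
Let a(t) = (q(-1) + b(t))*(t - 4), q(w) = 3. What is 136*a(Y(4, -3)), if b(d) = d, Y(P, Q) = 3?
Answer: -816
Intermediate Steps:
a(t) = (-4 + t)*(3 + t) (a(t) = (3 + t)*(t - 4) = (3 + t)*(-4 + t) = (-4 + t)*(3 + t))
136*a(Y(4, -3)) = 136*(-12 + 3² - 1*3) = 136*(-12 + 9 - 3) = 136*(-6) = -816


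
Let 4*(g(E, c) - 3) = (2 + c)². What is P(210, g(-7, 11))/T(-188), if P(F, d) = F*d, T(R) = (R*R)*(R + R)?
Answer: -19005/26578688 ≈ -0.00071505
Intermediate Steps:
g(E, c) = 3 + (2 + c)²/4
T(R) = 2*R³ (T(R) = R²*(2*R) = 2*R³)
P(210, g(-7, 11))/T(-188) = (210*(3 + (2 + 11)²/4))/((2*(-188)³)) = (210*(3 + (¼)*13²))/((2*(-6644672))) = (210*(3 + (¼)*169))/(-13289344) = (210*(3 + 169/4))*(-1/13289344) = (210*(181/4))*(-1/13289344) = (19005/2)*(-1/13289344) = -19005/26578688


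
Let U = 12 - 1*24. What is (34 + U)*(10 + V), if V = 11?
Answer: 462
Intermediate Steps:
U = -12 (U = 12 - 24 = -12)
(34 + U)*(10 + V) = (34 - 12)*(10 + 11) = 22*21 = 462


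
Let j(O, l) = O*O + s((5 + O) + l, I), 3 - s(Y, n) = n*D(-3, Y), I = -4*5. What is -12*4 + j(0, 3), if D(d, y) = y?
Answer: 115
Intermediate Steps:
I = -20
s(Y, n) = 3 - Y*n (s(Y, n) = 3 - n*Y = 3 - Y*n)
j(O, l) = 103 + O² + 20*O + 20*l (j(O, l) = O*O + (3 - 1*((5 + O) + l)*(-20)) = O² + (3 - 1*(5 + O + l)*(-20)) = O² + (3 + (100 + 20*O + 20*l)) = O² + (103 + 20*O + 20*l) = 103 + O² + 20*O + 20*l)
-12*4 + j(0, 3) = -12*4 + (103 + 0² + 20*0 + 20*3) = -48 + (103 + 0 + 0 + 60) = -48 + 163 = 115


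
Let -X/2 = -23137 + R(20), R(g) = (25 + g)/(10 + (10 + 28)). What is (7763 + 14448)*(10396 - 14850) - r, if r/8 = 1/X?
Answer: -36620793999602/370177 ≈ -9.8928e+7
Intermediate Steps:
R(g) = 25/48 + g/48 (R(g) = (25 + g)/(10 + 38) = (25 + g)/48 = (25 + g)*(1/48) = 25/48 + g/48)
X = 370177/8 (X = -2*(-23137 + (25/48 + (1/48)*20)) = -2*(-23137 + (25/48 + 5/12)) = -2*(-23137 + 15/16) = -2*(-370177/16) = 370177/8 ≈ 46272.)
r = 64/370177 (r = 8/(370177/8) = 8*(8/370177) = 64/370177 ≈ 0.00017289)
(7763 + 14448)*(10396 - 14850) - r = (7763 + 14448)*(10396 - 14850) - 1*64/370177 = 22211*(-4454) - 64/370177 = -98927794 - 64/370177 = -36620793999602/370177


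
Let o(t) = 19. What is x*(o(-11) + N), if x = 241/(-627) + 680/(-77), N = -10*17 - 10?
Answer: 84571/57 ≈ 1483.7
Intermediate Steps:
N = -180 (N = -170 - 10 = -180)
x = -3677/399 (x = 241*(-1/627) + 680*(-1/77) = -241/627 - 680/77 = -3677/399 ≈ -9.2155)
x*(o(-11) + N) = -3677*(19 - 180)/399 = -3677/399*(-161) = 84571/57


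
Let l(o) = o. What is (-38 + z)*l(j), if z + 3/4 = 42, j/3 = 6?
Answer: 117/2 ≈ 58.500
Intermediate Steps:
j = 18 (j = 3*6 = 18)
z = 165/4 (z = -3/4 + 42 = 165/4 ≈ 41.250)
(-38 + z)*l(j) = (-38 + 165/4)*18 = (13/4)*18 = 117/2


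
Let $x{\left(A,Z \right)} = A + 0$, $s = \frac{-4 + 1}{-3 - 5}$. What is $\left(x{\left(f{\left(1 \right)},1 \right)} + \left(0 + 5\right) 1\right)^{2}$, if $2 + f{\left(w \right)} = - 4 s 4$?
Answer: $9$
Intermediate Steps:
$s = \frac{3}{8}$ ($s = - \frac{3}{-8} = \left(-3\right) \left(- \frac{1}{8}\right) = \frac{3}{8} \approx 0.375$)
$f{\left(w \right)} = -8$ ($f{\left(w \right)} = -2 + \left(-4\right) \frac{3}{8} \cdot 4 = -2 - 6 = -8$)
$x{\left(A,Z \right)} = A$
$\left(x{\left(f{\left(1 \right)},1 \right)} + \left(0 + 5\right) 1\right)^{2} = \left(-8 + \left(0 + 5\right) 1\right)^{2} = \left(-8 + 5 \cdot 1\right)^{2} = \left(-8 + 5\right)^{2} = \left(-3\right)^{2} = 9$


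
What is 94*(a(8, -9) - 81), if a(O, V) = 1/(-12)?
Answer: -45731/6 ≈ -7621.8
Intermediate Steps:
a(O, V) = -1/12
94*(a(8, -9) - 81) = 94*(-1/12 - 81) = 94*(-973/12) = -45731/6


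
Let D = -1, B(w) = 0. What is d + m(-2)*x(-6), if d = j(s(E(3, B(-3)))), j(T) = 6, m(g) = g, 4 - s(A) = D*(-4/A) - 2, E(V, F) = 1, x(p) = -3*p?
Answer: -30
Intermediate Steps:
s(A) = 6 - 4/A (s(A) = 4 - (-(-4)/A - 2) = 4 - (4/A - 2) = 4 - (-2 + 4/A) = 4 + (2 - 4/A) = 6 - 4/A)
d = 6
d + m(-2)*x(-6) = 6 - (-6)*(-6) = 6 - 2*18 = 6 - 36 = -30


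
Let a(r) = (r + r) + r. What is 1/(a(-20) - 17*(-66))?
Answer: 1/1062 ≈ 0.00094162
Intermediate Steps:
a(r) = 3*r (a(r) = 2*r + r = 3*r)
1/(a(-20) - 17*(-66)) = 1/(3*(-20) - 17*(-66)) = 1/(-60 + 1122) = 1/1062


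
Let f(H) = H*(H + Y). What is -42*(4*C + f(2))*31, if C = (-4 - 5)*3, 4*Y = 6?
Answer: 131502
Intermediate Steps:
Y = 3/2 (Y = (¼)*6 = 3/2 ≈ 1.5000)
f(H) = H*(3/2 + H) (f(H) = H*(H + 3/2) = H*(3/2 + H))
C = -27 (C = -9*3 = -27)
-42*(4*C + f(2))*31 = -42*(4*(-27) + (½)*2*(3 + 2*2))*31 = -42*(-108 + (½)*2*(3 + 4))*31 = -42*(-108 + (½)*2*7)*31 = -42*(-108 + 7)*31 = -42*(-101)*31 = 4242*31 = 131502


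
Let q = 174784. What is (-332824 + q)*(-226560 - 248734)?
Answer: 75115463760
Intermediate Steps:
(-332824 + q)*(-226560 - 248734) = (-332824 + 174784)*(-226560 - 248734) = -158040*(-475294) = 75115463760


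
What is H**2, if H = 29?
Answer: 841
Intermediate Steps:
H**2 = 29**2 = 841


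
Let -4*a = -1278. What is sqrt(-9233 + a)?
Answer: I*sqrt(35654)/2 ≈ 94.411*I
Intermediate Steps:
a = 639/2 (a = -1/4*(-1278) = 639/2 ≈ 319.50)
sqrt(-9233 + a) = sqrt(-9233 + 639/2) = sqrt(-17827/2) = I*sqrt(35654)/2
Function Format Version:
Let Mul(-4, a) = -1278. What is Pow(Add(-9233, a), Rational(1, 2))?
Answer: Mul(Rational(1, 2), I, Pow(35654, Rational(1, 2))) ≈ Mul(94.411, I)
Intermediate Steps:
a = Rational(639, 2) (a = Mul(Rational(-1, 4), -1278) = Rational(639, 2) ≈ 319.50)
Pow(Add(-9233, a), Rational(1, 2)) = Pow(Add(-9233, Rational(639, 2)), Rational(1, 2)) = Pow(Rational(-17827, 2), Rational(1, 2)) = Mul(Rational(1, 2), I, Pow(35654, Rational(1, 2)))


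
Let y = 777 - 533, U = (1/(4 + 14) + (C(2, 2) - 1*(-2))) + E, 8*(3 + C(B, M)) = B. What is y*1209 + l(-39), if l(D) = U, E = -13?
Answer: 10619363/36 ≈ 2.9498e+5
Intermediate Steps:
C(B, M) = -3 + B/8
U = -493/36 (U = (1/(4 + 14) + ((-3 + (⅛)*2) - 1*(-2))) - 13 = (1/18 + ((-3 + ¼) + 2)) - 13 = (1/18 + (-11/4 + 2)) - 13 = (1/18 - ¾) - 13 = -25/36 - 13 = -493/36 ≈ -13.694)
l(D) = -493/36
y = 244
y*1209 + l(-39) = 244*1209 - 493/36 = 294996 - 493/36 = 10619363/36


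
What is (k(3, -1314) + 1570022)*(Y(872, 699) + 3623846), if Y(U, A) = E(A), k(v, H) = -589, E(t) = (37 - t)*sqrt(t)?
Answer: 5687383499318 - 1038964646*sqrt(699) ≈ 5.6599e+12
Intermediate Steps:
E(t) = sqrt(t)*(37 - t)
Y(U, A) = sqrt(A)*(37 - A)
(k(3, -1314) + 1570022)*(Y(872, 699) + 3623846) = (-589 + 1570022)*(sqrt(699)*(37 - 1*699) + 3623846) = 1569433*(sqrt(699)*(37 - 699) + 3623846) = 1569433*(sqrt(699)*(-662) + 3623846) = 1569433*(-662*sqrt(699) + 3623846) = 1569433*(3623846 - 662*sqrt(699)) = 5687383499318 - 1038964646*sqrt(699)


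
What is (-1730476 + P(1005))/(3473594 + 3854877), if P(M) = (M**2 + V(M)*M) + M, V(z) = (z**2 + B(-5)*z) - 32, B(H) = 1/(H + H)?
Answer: 2028445033/14656942 ≈ 138.39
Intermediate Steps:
B(H) = 1/(2*H)
V(z) = -32 + z**2 - z/10 (V(z) = (z**2 + ((1/2)/(-5))*z) - 32 = (z**2 + ((1/2)*(-1/5))*z) - 32 = (z**2 - z/10) - 32 = -32 + z**2 - z/10)
P(M) = M + M**2 + M*(-32 + M**2 - M/10) (P(M) = (M**2 + (-32 + M**2 - M/10)*M) + M = (M**2 + M*(-32 + M**2 - M/10)) + M = M + M**2 + M*(-32 + M**2 - M/10))
(-1730476 + P(1005))/(3473594 + 3854877) = (-1730476 + (1/10)*1005*(-310 + 9*1005 + 10*1005**2))/(3473594 + 3854877) = (-1730476 + (1/10)*1005*(-310 + 9045 + 10*1010025))/7328471 = (-1730476 + (1/10)*1005*(-310 + 9045 + 10100250))*(1/7328471) = (-1730476 + (1/10)*1005*10108985)*(1/7328471) = (-1730476 + 2031905985/2)*(1/7328471) = (2028445033/2)*(1/7328471) = 2028445033/14656942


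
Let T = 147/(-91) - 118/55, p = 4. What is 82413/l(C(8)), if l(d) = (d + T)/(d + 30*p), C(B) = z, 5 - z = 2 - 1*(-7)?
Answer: -6835334220/5549 ≈ -1.2318e+6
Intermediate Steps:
T = -2689/715 (T = 147*(-1/91) - 118*1/55 = -21/13 - 118/55 = -2689/715 ≈ -3.7608)
z = -4 (z = 5 - (2 - 1*(-7)) = 5 - (2 + 7) = 5 - 1*9 = 5 - 9 = -4)
C(B) = -4
l(d) = (-2689/715 + d)/(120 + d) (l(d) = (d - 2689/715)/(d + 30*4) = (-2689/715 + d)/(d + 120) = (-2689/715 + d)/(120 + d))
82413/l(C(8)) = 82413/(((-2689/715 - 4)/(120 - 4))) = 82413/((-5549/715/116)) = 82413/(((1/116)*(-5549/715))) = 82413/(-5549/82940) = 82413*(-82940/5549) = -6835334220/5549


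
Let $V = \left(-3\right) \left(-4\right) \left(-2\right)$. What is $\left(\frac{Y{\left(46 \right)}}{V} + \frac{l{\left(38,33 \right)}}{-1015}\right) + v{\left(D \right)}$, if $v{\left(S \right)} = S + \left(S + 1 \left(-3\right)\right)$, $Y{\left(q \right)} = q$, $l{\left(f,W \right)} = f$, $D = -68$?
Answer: $- \frac{1716821}{12180} \approx -140.95$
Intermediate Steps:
$V = -24$ ($V = 12 \left(-2\right) = -24$)
$v{\left(S \right)} = -3 + 2 S$ ($v{\left(S \right)} = S + \left(S - 3\right) = S + \left(-3 + S\right) = -3 + 2 S$)
$\left(\frac{Y{\left(46 \right)}}{V} + \frac{l{\left(38,33 \right)}}{-1015}\right) + v{\left(D \right)} = \left(\frac{46}{-24} + \frac{38}{-1015}\right) + \left(-3 + 2 \left(-68\right)\right) = \left(46 \left(- \frac{1}{24}\right) + 38 \left(- \frac{1}{1015}\right)\right) - 139 = \left(- \frac{23}{12} - \frac{38}{1015}\right) - 139 = - \frac{23801}{12180} - 139 = - \frac{1716821}{12180}$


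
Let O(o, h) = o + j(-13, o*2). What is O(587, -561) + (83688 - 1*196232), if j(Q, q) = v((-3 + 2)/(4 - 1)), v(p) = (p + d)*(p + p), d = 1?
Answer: -1007617/9 ≈ -1.1196e+5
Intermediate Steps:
v(p) = 2*p*(1 + p) (v(p) = (p + 1)*(p + p) = (1 + p)*(2*p) = 2*p*(1 + p))
j(Q, q) = -4/9 (j(Q, q) = 2*((-3 + 2)/(4 - 1))*(1 + (-3 + 2)/(4 - 1)) = 2*(-1/3)*(1 - 1/3) = 2*(-1/3)*(2/3) = -4/9)
O(o, h) = -4/9 + o (O(o, h) = o - 4/9 = -4/9 + o)
O(587, -561) + (83688 - 1*196232) = (-4/9 + 587) + (83688 - 1*196232) = 5279/9 + (83688 - 196232) = 5279/9 - 112544 = -1007617/9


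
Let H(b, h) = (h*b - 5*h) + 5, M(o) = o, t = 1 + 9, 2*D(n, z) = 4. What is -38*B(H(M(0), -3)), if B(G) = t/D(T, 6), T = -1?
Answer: -190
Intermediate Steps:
D(n, z) = 2 (D(n, z) = (1/2)*4 = 2)
t = 10
H(b, h) = 5 - 5*h + b*h (H(b, h) = (b*h - 5*h) + 5 = (-5*h + b*h) + 5 = 5 - 5*h + b*h)
B(G) = 5 (B(G) = 10/2 = 10*(1/2) = 5)
-38*B(H(M(0), -3)) = -38*5 = -190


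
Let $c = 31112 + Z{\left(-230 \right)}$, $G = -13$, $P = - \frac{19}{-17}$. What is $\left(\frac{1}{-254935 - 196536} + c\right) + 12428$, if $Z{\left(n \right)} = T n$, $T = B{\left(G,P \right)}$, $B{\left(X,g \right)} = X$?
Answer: $\frac{21006945629}{451471} \approx 46530.0$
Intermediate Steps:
$P = \frac{19}{17}$ ($P = \left(-19\right) \left(- \frac{1}{17}\right) = \frac{19}{17} \approx 1.1176$)
$T = -13$
$Z{\left(n \right)} = - 13 n$
$c = 34102$ ($c = 31112 - -2990 = 31112 + 2990 = 34102$)
$\left(\frac{1}{-254935 - 196536} + c\right) + 12428 = \left(\frac{1}{-254935 - 196536} + 34102\right) + 12428 = \left(\frac{1}{-451471} + 34102\right) + 12428 = \left(- \frac{1}{451471} + 34102\right) + 12428 = \frac{15396064041}{451471} + 12428 = \frac{21006945629}{451471}$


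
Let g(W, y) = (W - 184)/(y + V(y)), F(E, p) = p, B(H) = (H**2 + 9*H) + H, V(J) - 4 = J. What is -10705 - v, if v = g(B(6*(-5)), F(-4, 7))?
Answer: -96553/9 ≈ -10728.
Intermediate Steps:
V(J) = 4 + J
B(H) = H**2 + 10*H
g(W, y) = (-184 + W)/(4 + 2*y) (g(W, y) = (W - 184)/(y + (4 + y)) = (-184 + W)/(4 + 2*y))
v = 208/9 (v = (-184 + (6*(-5))*(10 + 6*(-5)))/(2*(2 + 7)) = (1/2)*(-184 - 30*(10 - 30))/9 = (1/2)*(1/9)*(-184 - 30*(-20)) = (1/2)*(1/9)*(-184 + 600) = (1/2)*(1/9)*416 = 208/9 ≈ 23.111)
-10705 - v = -10705 - 1*208/9 = -10705 - 208/9 = -96553/9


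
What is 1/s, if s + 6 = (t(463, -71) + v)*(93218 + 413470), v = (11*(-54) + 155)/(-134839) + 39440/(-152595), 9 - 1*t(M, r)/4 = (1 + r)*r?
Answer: -1371717147/13792404652077688802 ≈ -9.9455e-11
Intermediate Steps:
t(M, r) = 36 - 4*r*(1 + r) (t(M, r) = 36 - 4*(1 + r)*r = 36 - 4*r*(1 + r))
v = -1050212191/4115151441 (v = (-594 + 155)*(-1/134839) + 39440*(-1/152595) = -439*(-1/134839) - 7888/30519 = 439/134839 - 7888/30519 = -1050212191/4115151441 ≈ -0.25521)
s = -13792404652077688802/1371717147 (s = -6 + ((36 - 4*(-71) - 4*(-71)²) - 1050212191/4115151441)*(93218 + 413470) = -6 + ((36 + 284 - 4*5041) - 1050212191/4115151441)*506688 = -6 + ((36 + 284 - 20164) - 1050212191/4115151441)*506688 = -6 + (-19844 - 1050212191/4115151441)*506688 = -6 - 81662115407395/4115151441*506688 = -6 - 13792404643847385920/1371717147 = -13792404652077688802/1371717147 ≈ -1.0055e+10)
1/s = 1/(-13792404652077688802/1371717147) = -1371717147/13792404652077688802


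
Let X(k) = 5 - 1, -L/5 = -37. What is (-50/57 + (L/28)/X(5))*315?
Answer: 74175/304 ≈ 244.00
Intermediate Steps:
L = 185 (L = -5*(-37) = 185)
X(k) = 4
(-50/57 + (L/28)/X(5))*315 = (-50/57 + (185/28)/4)*315 = (-50*1/57 + (185*(1/28))*(1/4))*315 = (-50/57 + (185/28)*(1/4))*315 = (-50/57 + 185/112)*315 = (4945/6384)*315 = 74175/304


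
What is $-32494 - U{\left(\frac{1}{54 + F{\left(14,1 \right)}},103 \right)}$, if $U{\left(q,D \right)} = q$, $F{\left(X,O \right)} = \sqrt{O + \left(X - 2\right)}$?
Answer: $- \frac{94330136}{2903} + \frac{\sqrt{13}}{2903} \approx -32494.0$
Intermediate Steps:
$F{\left(X,O \right)} = \sqrt{-2 + O + X}$ ($F{\left(X,O \right)} = \sqrt{O + \left(-2 + X\right)} = \sqrt{-2 + O + X}$)
$-32494 - U{\left(\frac{1}{54 + F{\left(14,1 \right)}},103 \right)} = -32494 - \frac{1}{54 + \sqrt{-2 + 1 + 14}} = -32494 - \frac{1}{54 + \sqrt{13}}$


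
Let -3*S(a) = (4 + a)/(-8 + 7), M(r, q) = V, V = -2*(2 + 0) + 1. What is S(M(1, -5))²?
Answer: ⅑ ≈ 0.11111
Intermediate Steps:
V = -3 (V = -2*2 + 1 = -4 + 1 = -3)
M(r, q) = -3
S(a) = 4/3 + a/3 (S(a) = -(4 + a)/(3*(-8 + 7)) = -(4 + a)/(3*(-1)) = -(4 + a)*(-1)/3 = -(-4 - a)/3 = 4/3 + a/3)
S(M(1, -5))² = (4/3 + (⅓)*(-3))² = (4/3 - 1)² = (⅓)² = ⅑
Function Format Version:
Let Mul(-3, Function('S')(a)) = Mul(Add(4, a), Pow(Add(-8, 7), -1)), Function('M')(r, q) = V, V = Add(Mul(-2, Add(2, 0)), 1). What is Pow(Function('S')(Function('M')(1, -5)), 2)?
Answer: Rational(1, 9) ≈ 0.11111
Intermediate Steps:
V = -3 (V = Add(Mul(-2, 2), 1) = Add(-4, 1) = -3)
Function('M')(r, q) = -3
Function('S')(a) = Add(Rational(4, 3), Mul(Rational(1, 3), a)) (Function('S')(a) = Mul(Rational(-1, 3), Mul(Add(4, a), Pow(Add(-8, 7), -1))) = Mul(Rational(-1, 3), Mul(Add(4, a), Pow(-1, -1))) = Mul(Rational(-1, 3), Mul(Add(4, a), -1)) = Mul(Rational(-1, 3), Add(-4, Mul(-1, a))) = Add(Rational(4, 3), Mul(Rational(1, 3), a)))
Pow(Function('S')(Function('M')(1, -5)), 2) = Pow(Add(Rational(4, 3), Mul(Rational(1, 3), -3)), 2) = Pow(Add(Rational(4, 3), -1), 2) = Pow(Rational(1, 3), 2) = Rational(1, 9)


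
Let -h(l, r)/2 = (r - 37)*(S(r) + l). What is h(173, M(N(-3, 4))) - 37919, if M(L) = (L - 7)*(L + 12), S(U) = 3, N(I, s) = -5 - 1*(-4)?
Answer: 6081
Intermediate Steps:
N(I, s) = -1 (N(I, s) = -5 + 4 = -1)
M(L) = (-7 + L)*(12 + L)
h(l, r) = -2*(-37 + r)*(3 + l) (h(l, r) = -2*(r - 37)*(3 + l) = -2*(-37 + r)*(3 + l))
h(173, M(N(-3, 4))) - 37919 = (222 - 6*(-84 + (-1)**2 + 5*(-1)) + 74*173 - 2*173*(-84 + (-1)**2 + 5*(-1))) - 37919 = (222 - 6*(-84 + 1 - 5) + 12802 - 2*173*(-84 + 1 - 5)) - 37919 = (222 - 6*(-88) + 12802 - 2*173*(-88)) - 37919 = (222 + 528 + 12802 + 30448) - 37919 = 44000 - 37919 = 6081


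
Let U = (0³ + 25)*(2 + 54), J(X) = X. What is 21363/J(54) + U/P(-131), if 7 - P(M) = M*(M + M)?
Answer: 48866383/123534 ≈ 395.57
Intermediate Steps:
P(M) = 7 - 2*M² (P(M) = 7 - M*(M + M) = 7 - M*2*M = 7 - 2*M²)
U = 1400 (U = (0 + 25)*56 = 25*56 = 1400)
21363/J(54) + U/P(-131) = 21363/54 + 1400/(7 - 2*(-131)²) = 21363*(1/54) + 1400/(7 - 2*17161) = 7121/18 + 1400/(7 - 34322) = 7121/18 + 1400/(-34315) = 7121/18 + 1400*(-1/34315) = 7121/18 - 280/6863 = 48866383/123534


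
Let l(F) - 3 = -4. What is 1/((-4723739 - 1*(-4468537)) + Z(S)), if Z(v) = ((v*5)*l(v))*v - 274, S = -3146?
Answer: -1/49742056 ≈ -2.0104e-8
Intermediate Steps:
l(F) = -1 (l(F) = 3 - 4 = -1)
Z(v) = -274 - 5*v**2 (Z(v) = ((v*5)*(-1))*v - 274 = ((5*v)*(-1))*v - 274 = (-5*v)*v - 274 = -5*v**2 - 274 = -274 - 5*v**2)
1/((-4723739 - 1*(-4468537)) + Z(S)) = 1/((-4723739 - 1*(-4468537)) + (-274 - 5*(-3146)**2)) = 1/((-4723739 + 4468537) + (-274 - 5*9897316)) = 1/(-255202 + (-274 - 49486580)) = 1/(-255202 - 49486854) = 1/(-49742056) = -1/49742056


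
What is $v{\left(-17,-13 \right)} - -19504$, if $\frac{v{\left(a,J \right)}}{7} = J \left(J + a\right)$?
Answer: $22234$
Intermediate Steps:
$v{\left(a,J \right)} = 7 J \left(J + a\right)$
$v{\left(-17,-13 \right)} - -19504 = 7 \left(-13\right) \left(-13 - 17\right) - -19504 = 7 \left(-13\right) \left(-30\right) + 19504 = 2730 + 19504 = 22234$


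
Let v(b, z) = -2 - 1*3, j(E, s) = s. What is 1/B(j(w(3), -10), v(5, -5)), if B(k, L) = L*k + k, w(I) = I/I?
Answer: 1/40 ≈ 0.025000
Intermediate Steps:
w(I) = 1
v(b, z) = -5 (v(b, z) = -2 - 3 = -5)
B(k, L) = k + L*k
1/B(j(w(3), -10), v(5, -5)) = 1/(-10*(1 - 5)) = 1/(-10*(-4)) = 1/40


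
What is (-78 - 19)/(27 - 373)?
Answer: 97/346 ≈ 0.28035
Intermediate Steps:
(-78 - 19)/(27 - 373) = -97/(-346) = -97*(-1/346) = 97/346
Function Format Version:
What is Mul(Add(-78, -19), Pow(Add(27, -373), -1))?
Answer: Rational(97, 346) ≈ 0.28035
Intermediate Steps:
Mul(Add(-78, -19), Pow(Add(27, -373), -1)) = Mul(-97, Pow(-346, -1)) = Mul(-97, Rational(-1, 346)) = Rational(97, 346)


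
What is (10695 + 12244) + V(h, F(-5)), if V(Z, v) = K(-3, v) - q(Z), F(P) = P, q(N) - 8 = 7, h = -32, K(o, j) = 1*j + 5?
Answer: 22924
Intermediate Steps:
K(o, j) = 5 + j (K(o, j) = j + 5 = 5 + j)
q(N) = 15 (q(N) = 8 + 7 = 15)
V(Z, v) = -10 + v (V(Z, v) = (5 + v) - 1*15 = (5 + v) - 15 = -10 + v)
(10695 + 12244) + V(h, F(-5)) = (10695 + 12244) + (-10 - 5) = 22939 - 15 = 22924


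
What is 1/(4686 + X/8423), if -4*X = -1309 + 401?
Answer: 8423/39470405 ≈ 0.00021340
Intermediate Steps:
X = 227 (X = -(-1309 + 401)/4 = -1/4*(-908) = 227)
1/(4686 + X/8423) = 1/(4686 + 227/8423) = 1/(39470405/8423) = 8423/39470405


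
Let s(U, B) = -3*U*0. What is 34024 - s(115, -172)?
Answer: 34024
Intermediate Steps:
s(U, B) = 0
34024 - s(115, -172) = 34024 - 1*0 = 34024 + 0 = 34024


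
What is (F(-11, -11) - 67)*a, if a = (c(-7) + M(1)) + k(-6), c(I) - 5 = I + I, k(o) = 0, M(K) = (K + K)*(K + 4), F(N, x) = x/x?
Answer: -66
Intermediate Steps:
F(N, x) = 1
M(K) = 2*K*(4 + K) (M(K) = (2*K)*(4 + K) = 2*K*(4 + K))
c(I) = 5 + 2*I (c(I) = 5 + (I + I) = 5 + 2*I)
a = 1 (a = ((5 + 2*(-7)) + 2*1*(4 + 1)) + 0 = ((5 - 14) + 2*1*5) + 0 = (-9 + 10) + 0 = 1 + 0 = 1)
(F(-11, -11) - 67)*a = (1 - 67)*1 = -66*1 = -66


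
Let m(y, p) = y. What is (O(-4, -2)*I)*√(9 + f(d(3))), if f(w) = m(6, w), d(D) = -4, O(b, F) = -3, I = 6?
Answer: -18*√15 ≈ -69.714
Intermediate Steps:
f(w) = 6
(O(-4, -2)*I)*√(9 + f(d(3))) = (-3*6)*√(9 + 6) = -18*√15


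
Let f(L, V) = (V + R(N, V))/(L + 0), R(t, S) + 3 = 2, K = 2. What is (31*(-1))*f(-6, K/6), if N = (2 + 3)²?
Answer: -31/9 ≈ -3.4444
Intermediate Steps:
N = 25 (N = 5² = 25)
R(t, S) = -1 (R(t, S) = -3 + 2 = -1)
f(L, V) = (-1 + V)/L (f(L, V) = (V - 1)/(L + 0) = (-1 + V)/L)
(31*(-1))*f(-6, K/6) = (31*(-1))*((-1 + 2/6)/(-6)) = -(-31)*(-1 + 2*(⅙))/6 = -(-31)*(-1 + ⅓)/6 = -(-31)*(-2)/(6*3) = -31*⅑ = -31/9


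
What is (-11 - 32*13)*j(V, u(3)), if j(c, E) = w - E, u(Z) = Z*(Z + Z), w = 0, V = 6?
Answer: 7686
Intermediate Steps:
u(Z) = 2*Z² (u(Z) = Z*(2*Z) = 2*Z²)
j(c, E) = -E (j(c, E) = 0 - E = -E)
(-11 - 32*13)*j(V, u(3)) = (-11 - 32*13)*(-2*3²) = (-11 - 416)*(-2*9) = -(-427)*18 = -427*(-18) = 7686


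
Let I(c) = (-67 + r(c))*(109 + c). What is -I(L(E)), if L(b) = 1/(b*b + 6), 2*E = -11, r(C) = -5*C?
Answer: 30780123/4205 ≈ 7319.9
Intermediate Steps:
E = -11/2 (E = (½)*(-11) = -11/2 ≈ -5.5000)
L(b) = 1/(6 + b²) (L(b) = 1/(b² + 6) = 1/(6 + b²))
I(c) = (-67 - 5*c)*(109 + c)
-I(L(E)) = -(-7303 - 612/(6 + (-11/2)²) - 5/(6 + (-11/2)²)²) = -(-7303 - 612/(6 + 121/4) - 5/(6 + 121/4)²) = -(-7303 - 612/145/4 - 5*(1/(145/4))²) = -(-7303 - 612*4/145 - 5*(4/145)²) = -(-7303 - 2448/145 - 5*16/21025) = -(-7303 - 2448/145 - 16/4205) = -1*(-30780123/4205) = 30780123/4205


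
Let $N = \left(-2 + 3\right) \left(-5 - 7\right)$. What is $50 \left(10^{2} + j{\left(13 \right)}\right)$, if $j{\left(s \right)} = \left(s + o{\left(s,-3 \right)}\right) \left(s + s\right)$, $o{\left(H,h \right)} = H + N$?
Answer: $23200$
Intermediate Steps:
$N = -12$ ($N = 1 \left(-5 - 7\right) = 1 \left(-12\right) = -12$)
$o{\left(H,h \right)} = -12 + H$ ($o{\left(H,h \right)} = H - 12 = -12 + H$)
$j{\left(s \right)} = 2 s \left(-12 + 2 s\right)$ ($j{\left(s \right)} = \left(s + \left(-12 + s\right)\right) \left(s + s\right) = \left(-12 + 2 s\right) 2 s = 2 s \left(-12 + 2 s\right)$)
$50 \left(10^{2} + j{\left(13 \right)}\right) = 50 \left(10^{2} + 4 \cdot 13 \left(-6 + 13\right)\right) = 50 \left(100 + 4 \cdot 13 \cdot 7\right) = 50 \left(100 + 364\right) = 50 \cdot 464 = 23200$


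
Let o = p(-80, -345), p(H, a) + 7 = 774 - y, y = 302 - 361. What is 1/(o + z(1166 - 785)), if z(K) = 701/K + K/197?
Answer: 75057/62280340 ≈ 0.0012051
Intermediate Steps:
y = -59
p(H, a) = 826 (p(H, a) = -7 + (774 - 1*(-59)) = -7 + (774 + 59) = -7 + 833 = 826)
z(K) = 701/K + K/197 (z(K) = 701/K + K*(1/197) = 701/K + K/197)
o = 826
1/(o + z(1166 - 785)) = 1/(826 + (701/(1166 - 785) + (1166 - 785)/197)) = 1/(826 + (701/381 + (1/197)*381)) = 1/(826 + (701*(1/381) + 381/197)) = 1/(826 + (701/381 + 381/197)) = 1/(826 + 283258/75057) = 1/(62280340/75057) = 75057/62280340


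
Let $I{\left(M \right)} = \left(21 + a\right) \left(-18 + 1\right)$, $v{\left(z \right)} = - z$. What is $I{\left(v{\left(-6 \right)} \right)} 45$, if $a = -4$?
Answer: $-13005$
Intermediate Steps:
$I{\left(M \right)} = -289$ ($I{\left(M \right)} = \left(21 - 4\right) \left(-18 + 1\right) = 17 \left(-17\right) = -289$)
$I{\left(v{\left(-6 \right)} \right)} 45 = \left(-289\right) 45 = -13005$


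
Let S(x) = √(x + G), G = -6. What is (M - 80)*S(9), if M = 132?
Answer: 52*√3 ≈ 90.067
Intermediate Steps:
S(x) = √(-6 + x) (S(x) = √(x - 6) = √(-6 + x))
(M - 80)*S(9) = (132 - 80)*√(-6 + 9) = 52*√3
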